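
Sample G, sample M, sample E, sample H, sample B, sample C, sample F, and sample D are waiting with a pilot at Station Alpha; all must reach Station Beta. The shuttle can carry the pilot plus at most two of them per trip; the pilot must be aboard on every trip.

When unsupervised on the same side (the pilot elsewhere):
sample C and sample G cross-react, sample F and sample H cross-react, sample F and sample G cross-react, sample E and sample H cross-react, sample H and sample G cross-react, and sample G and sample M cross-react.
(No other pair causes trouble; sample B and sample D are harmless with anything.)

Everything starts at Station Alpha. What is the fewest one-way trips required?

Counting alone: the pilot can take at most 2 across per trip to Station Beta, so moving all 8 needs at least 4 loaded trips out, with a return between consecutive ones — at least 7 crossings.
The safety rule pushes this higher. Following every safe sequence of crossings, the most of the 8 that can be at Station Beta as the shuttle arrives there on crossings 7, 9, 11 is 5, 6, 7 respectively — never all 8.
So no plan with fewer than 13 crossings exists, and this one achieves 13:
1. Pilot goes to Station Beta with sample G and sample H.  [Station Alpha: sample B, sample C, sample D, sample E, sample F, sample M | Station Beta: sample G, sample H]
2. Pilot goes back to Station Alpha with sample G.  [Station Alpha: sample B, sample C, sample D, sample E, sample F, sample G, sample M | Station Beta: sample H]
3. Pilot goes to Station Beta with sample G and sample M.  [Station Alpha: sample B, sample C, sample D, sample E, sample F | Station Beta: sample G, sample H, sample M]
4. Pilot goes back to Station Alpha with sample G.  [Station Alpha: sample B, sample C, sample D, sample E, sample F, sample G | Station Beta: sample H, sample M]
5. Pilot goes to Station Beta with sample B and sample G.  [Station Alpha: sample C, sample D, sample E, sample F | Station Beta: sample B, sample G, sample H, sample M]
6. Pilot goes back to Station Alpha with sample G.  [Station Alpha: sample C, sample D, sample E, sample F, sample G | Station Beta: sample B, sample H, sample M]
7. Pilot goes to Station Beta with sample C and sample G.  [Station Alpha: sample D, sample E, sample F | Station Beta: sample B, sample C, sample G, sample H, sample M]
8. Pilot goes back to Station Alpha with sample G.  [Station Alpha: sample D, sample E, sample F, sample G | Station Beta: sample B, sample C, sample H, sample M]
9. Pilot goes to Station Beta with sample D and sample G.  [Station Alpha: sample E, sample F | Station Beta: sample B, sample C, sample D, sample G, sample H, sample M]
10. Pilot goes back to Station Alpha with sample G.  [Station Alpha: sample E, sample F, sample G | Station Beta: sample B, sample C, sample D, sample H, sample M]
11. Pilot goes to Station Beta with sample E and sample F.  [Station Alpha: sample G | Station Beta: sample B, sample C, sample D, sample E, sample F, sample H, sample M]
12. Pilot goes back to Station Alpha with sample H.  [Station Alpha: sample G, sample H | Station Beta: sample B, sample C, sample D, sample E, sample F, sample M]
13. Pilot goes to Station Beta with sample G and sample H.  [Station Alpha: — | Station Beta: sample B, sample C, sample D, sample E, sample F, sample G, sample H, sample M]

13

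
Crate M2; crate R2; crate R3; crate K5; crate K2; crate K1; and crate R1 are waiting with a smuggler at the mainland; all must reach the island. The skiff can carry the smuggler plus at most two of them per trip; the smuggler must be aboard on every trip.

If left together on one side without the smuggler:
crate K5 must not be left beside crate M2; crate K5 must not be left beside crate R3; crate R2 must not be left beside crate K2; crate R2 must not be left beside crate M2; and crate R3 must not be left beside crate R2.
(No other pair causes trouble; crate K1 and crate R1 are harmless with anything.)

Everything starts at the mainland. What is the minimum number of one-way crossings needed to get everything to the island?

Counting alone: the smuggler can take at most 2 across per trip to the island, so moving all 7 needs at least 4 loaded trips out, with a return between consecutive ones — at least 7 crossings.
The safety rule pushes this higher. Following every safe sequence of crossings, the most of the 7 that can be at the island as the skiff arrives there on crossing 7 is 6 — never all 7.
So no plan with fewer than 9 crossings exists, and this one achieves 9:
1. Smuggler goes to the island with crate K5 and crate R2.  [the mainland: crate K1, crate K2, crate M2, crate R1, crate R3 | the island: crate K5, crate R2]
2. Smuggler goes back to the mainland alone.  [the mainland: crate K1, crate K2, crate M2, crate R1, crate R3 | the island: crate K5, crate R2]
3. Smuggler goes to the island with crate M2.  [the mainland: crate K1, crate K2, crate R1, crate R3 | the island: crate K5, crate M2, crate R2]
4. Smuggler goes back to the mainland with crate K5 and crate R2.  [the mainland: crate K1, crate K2, crate K5, crate R1, crate R2, crate R3 | the island: crate M2]
5. Smuggler goes to the island with crate K2 and crate R3.  [the mainland: crate K1, crate K5, crate R1, crate R2 | the island: crate K2, crate M2, crate R3]
6. Smuggler goes back to the mainland alone.  [the mainland: crate K1, crate K5, crate R1, crate R2 | the island: crate K2, crate M2, crate R3]
7. Smuggler goes to the island with crate K1 and crate R1.  [the mainland: crate K5, crate R2 | the island: crate K1, crate K2, crate M2, crate R1, crate R3]
8. Smuggler goes back to the mainland alone.  [the mainland: crate K5, crate R2 | the island: crate K1, crate K2, crate M2, crate R1, crate R3]
9. Smuggler goes to the island with crate K5 and crate R2.  [the mainland: — | the island: crate K1, crate K2, crate K5, crate M2, crate R1, crate R2, crate R3]

9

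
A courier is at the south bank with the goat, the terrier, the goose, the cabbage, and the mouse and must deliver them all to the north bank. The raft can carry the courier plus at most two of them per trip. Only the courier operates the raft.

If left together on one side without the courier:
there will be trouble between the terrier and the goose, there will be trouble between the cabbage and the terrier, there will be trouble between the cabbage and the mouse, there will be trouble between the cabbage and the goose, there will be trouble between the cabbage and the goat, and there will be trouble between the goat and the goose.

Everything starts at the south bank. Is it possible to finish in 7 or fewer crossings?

Yes

Yes — this plan uses 7 crossings (≤ 7):
1. Courier goes to the north bank with the cabbage and the goose.
2. Courier goes back to the south bank with the goose.
3. Courier goes to the north bank with the goat and the terrier.
4. Courier goes back to the south bank with the cabbage.
5. Courier goes to the north bank with the goose and the mouse.
6. Courier goes back to the south bank with the goose.
7. Courier goes to the north bank with the cabbage and the goose.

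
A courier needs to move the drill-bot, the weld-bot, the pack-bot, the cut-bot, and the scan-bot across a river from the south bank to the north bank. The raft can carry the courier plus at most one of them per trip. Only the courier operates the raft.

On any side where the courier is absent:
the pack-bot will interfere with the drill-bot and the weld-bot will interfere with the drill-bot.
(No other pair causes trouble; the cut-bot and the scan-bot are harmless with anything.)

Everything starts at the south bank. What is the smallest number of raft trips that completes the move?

Counting alone: the courier can take at most 1 across per trip to the north bank, so moving all 5 needs at least 5 loaded trips out, with a return between consecutive ones — at least 9 crossings.
The safety rule pushes this higher. Following every safe sequence of crossings, the most of the 5 that can be at the north bank as the raft arrives there on crossing 9 is 4 — never all 5.
So no plan with fewer than 11 crossings exists, and this one achieves 11:
1. Courier goes to the north bank with the drill-bot.
2. Courier goes back to the south bank alone.
3. Courier goes to the north bank with the weld-bot.
4. Courier goes back to the south bank with the drill-bot.
5. Courier goes to the north bank with the pack-bot.
6. Courier goes back to the south bank alone.
7. Courier goes to the north bank with the cut-bot.
8. Courier goes back to the south bank alone.
9. Courier goes to the north bank with the scan-bot.
10. Courier goes back to the south bank alone.
11. Courier goes to the north bank with the drill-bot.

11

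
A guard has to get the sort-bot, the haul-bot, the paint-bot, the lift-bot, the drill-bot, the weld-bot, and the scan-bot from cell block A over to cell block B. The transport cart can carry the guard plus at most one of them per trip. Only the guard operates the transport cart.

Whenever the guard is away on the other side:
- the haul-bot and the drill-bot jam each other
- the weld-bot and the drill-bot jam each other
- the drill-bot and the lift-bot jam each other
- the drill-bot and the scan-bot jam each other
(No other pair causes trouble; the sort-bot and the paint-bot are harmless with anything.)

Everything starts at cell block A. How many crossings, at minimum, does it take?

impossible

Following every safe sequence of crossings from the start, the most of the 7 that can be at cell block B as the transport cart arrives there on crossings 1, 3, 5, 7 is 1, 2, 3, 4 respectively; the best ever achieved is 4 of 7.
From crossing 9 on, no configuration arises that was not already reachable earlier: only 44 distinct safe configurations (who is on which side, and where the transport cart is) can ever be reached, none of them has everyone across, and every continuation just revisits them. So no valid plan exists.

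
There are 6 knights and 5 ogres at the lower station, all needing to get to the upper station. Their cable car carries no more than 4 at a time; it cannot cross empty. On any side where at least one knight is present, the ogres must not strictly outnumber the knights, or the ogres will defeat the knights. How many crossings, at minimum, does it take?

Counting alone: each trip to the upper station takes at most 4 across and each return brings at least 1 back, so after t trips out (and t−1 returns) at most 4t − (t−1) of the 11 are across; that first reaches 11 at t = 4, so at least 7 crossings are needed.
The plan below uses exactly 7 crossings, so it is optimal:
1. 2 ogres → the upper station.  (the lower station: 6K 3O; the upper station: 0K 2O)
2. 1 ogre ← the lower station.  (the lower station: 6K 4O; the upper station: 0K 1O)
3. 4 ogres → the upper station.  (the lower station: 6K 0O; the upper station: 0K 5O)
4. 1 ogre ← the lower station.  (the lower station: 6K 1O; the upper station: 0K 4O)
5. 4 knights → the upper station.  (the lower station: 2K 1O; the upper station: 4K 4O)
6. 1 ogre ← the lower station.  (the lower station: 2K 2O; the upper station: 4K 3O)
7. 2 knights and 2 ogres → the upper station.  (the lower station: 0K 0O; the upper station: 6K 5O)

7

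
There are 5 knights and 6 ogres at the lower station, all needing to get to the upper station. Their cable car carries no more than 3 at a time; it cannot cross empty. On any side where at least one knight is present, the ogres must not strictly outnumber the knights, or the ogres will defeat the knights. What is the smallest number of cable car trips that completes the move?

The ogres already outnumber the knights at the lower station before anyone moves, so the starting position itself is disallowed.

impossible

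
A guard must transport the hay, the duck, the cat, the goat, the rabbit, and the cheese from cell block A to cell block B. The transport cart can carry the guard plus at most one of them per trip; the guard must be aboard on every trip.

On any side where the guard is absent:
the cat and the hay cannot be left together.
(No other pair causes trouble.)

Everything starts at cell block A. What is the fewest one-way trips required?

Counting alone: the guard can take at most 1 across per trip to cell block B, so moving all 6 needs at least 6 loaded trips out, with a return between consecutive ones — at least 11 crossings.
The plan below uses exactly 11 crossings, so it is optimal:
1. Guard goes to cell block B with the hay.
2. Guard goes back to cell block A alone.
3. Guard goes to cell block B with the duck.
4. Guard goes back to cell block A alone.
5. Guard goes to cell block B with the goat.
6. Guard goes back to cell block A alone.
7. Guard goes to cell block B with the rabbit.
8. Guard goes back to cell block A alone.
9. Guard goes to cell block B with the cheese.
10. Guard goes back to cell block A alone.
11. Guard goes to cell block B with the cat.

11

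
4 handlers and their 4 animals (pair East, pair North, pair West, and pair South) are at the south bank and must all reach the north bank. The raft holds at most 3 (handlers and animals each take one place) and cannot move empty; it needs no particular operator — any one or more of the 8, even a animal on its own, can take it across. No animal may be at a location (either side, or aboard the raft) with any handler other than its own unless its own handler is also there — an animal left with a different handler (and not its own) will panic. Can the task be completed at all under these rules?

1. animal East and handler East cross → the north bank.
2. handler East crosses ← the south bank.
3. animal North, handler East, and handler North cross → the north bank.
4. animal East and handler East cross ← the south bank.
5. handler East, handler South, and handler West cross → the north bank.
6. animal North crosses ← the south bank.
7. animal East and animal North cross → the north bank.
8. animal East crosses ← the south bank.
9. animal East, animal South, and animal West cross → the north bank.

Yes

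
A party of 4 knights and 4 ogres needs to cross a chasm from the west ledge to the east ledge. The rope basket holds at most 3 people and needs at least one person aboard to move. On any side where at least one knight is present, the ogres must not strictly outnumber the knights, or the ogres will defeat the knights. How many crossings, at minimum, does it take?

9

Counting alone: each trip to the east ledge takes at most 3 across and each return brings at least 1 back, so after t trips out (and t−1 returns) at most 3t − (t−1) of the 8 are across; that first reaches 8 at t = 4, so at least 7 crossings are needed.
The safety rule pushes this higher. Following every safe sequence of crossings, the most of the 8 that can be at the east ledge as the rope basket arrives there on crossing 7 is 7 — never all 8.
So no plan with fewer than 9 crossings exists, and this one achieves 9:
1. 2 ogres → the east ledge.  (the west ledge: 4K 2O; the east ledge: 0K 2O)
2. 1 ogre ← the west ledge.  (the west ledge: 4K 3O; the east ledge: 0K 1O)
3. 3 ogres → the east ledge.  (the west ledge: 4K 0O; the east ledge: 0K 4O)
4. 1 ogre ← the west ledge.  (the west ledge: 4K 1O; the east ledge: 0K 3O)
5. 3 knights → the east ledge.  (the west ledge: 1K 1O; the east ledge: 3K 3O)
6. 1 knight and 1 ogre ← the west ledge.  (the west ledge: 2K 2O; the east ledge: 2K 2O)
7. 2 knights → the east ledge.  (the west ledge: 0K 2O; the east ledge: 4K 2O)
8. 1 ogre ← the west ledge.  (the west ledge: 0K 3O; the east ledge: 4K 1O)
9. 3 ogres → the east ledge.  (the west ledge: 0K 0O; the east ledge: 4K 4O)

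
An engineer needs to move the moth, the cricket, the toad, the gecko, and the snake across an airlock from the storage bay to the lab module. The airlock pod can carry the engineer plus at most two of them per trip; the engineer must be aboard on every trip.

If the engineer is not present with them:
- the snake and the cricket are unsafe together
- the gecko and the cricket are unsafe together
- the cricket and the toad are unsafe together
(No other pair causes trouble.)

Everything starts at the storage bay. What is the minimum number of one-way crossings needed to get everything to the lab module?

Counting alone: the engineer can take at most 2 across per trip to the lab module, so moving all 5 needs at least 3 loaded trips out, with a return between consecutive ones — at least 5 crossings.
The plan below uses exactly 5 crossings, so it is optimal:
1. Engineer goes to the lab module with the cricket and the moth.  [the storage bay: the gecko, the snake, the toad | the lab module: the cricket, the moth]
2. Engineer goes back to the storage bay alone.  [the storage bay: the gecko, the snake, the toad | the lab module: the cricket, the moth]
3. Engineer goes to the lab module with the gecko and the toad.  [the storage bay: the snake | the lab module: the cricket, the gecko, the moth, the toad]
4. Engineer goes back to the storage bay with the cricket.  [the storage bay: the cricket, the snake | the lab module: the gecko, the moth, the toad]
5. Engineer goes to the lab module with the cricket and the snake.  [the storage bay: — | the lab module: the cricket, the gecko, the moth, the snake, the toad]

5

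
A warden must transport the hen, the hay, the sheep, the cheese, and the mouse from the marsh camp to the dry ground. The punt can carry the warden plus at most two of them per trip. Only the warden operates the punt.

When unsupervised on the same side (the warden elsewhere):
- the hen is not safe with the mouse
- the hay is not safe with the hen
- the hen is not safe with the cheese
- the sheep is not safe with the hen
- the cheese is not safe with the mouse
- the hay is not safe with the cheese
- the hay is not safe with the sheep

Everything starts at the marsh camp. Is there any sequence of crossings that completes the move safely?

No

Whatever the first load, the items left behind include a forbidden pair without the warden. No opening move is safe, so no plan exists.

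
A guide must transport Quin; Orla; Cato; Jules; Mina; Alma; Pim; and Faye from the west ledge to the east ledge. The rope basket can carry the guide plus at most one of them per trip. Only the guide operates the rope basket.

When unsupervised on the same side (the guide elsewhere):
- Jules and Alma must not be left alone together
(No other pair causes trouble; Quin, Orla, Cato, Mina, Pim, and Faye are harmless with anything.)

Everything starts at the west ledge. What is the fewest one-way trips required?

15

Counting alone: the guide can take at most 1 across per trip to the east ledge, so moving all 8 needs at least 8 loaded trips out, with a return between consecutive ones — at least 15 crossings.
The plan below uses exactly 15 crossings, so it is optimal:
1. Guide goes to the east ledge with Jules.
2. Guide goes back to the west ledge alone.
3. Guide goes to the east ledge with Quin.
4. Guide goes back to the west ledge alone.
5. Guide goes to the east ledge with Orla.
6. Guide goes back to the west ledge alone.
7. Guide goes to the east ledge with Cato.
8. Guide goes back to the west ledge alone.
9. Guide goes to the east ledge with Mina.
10. Guide goes back to the west ledge alone.
11. Guide goes to the east ledge with Pim.
12. Guide goes back to the west ledge alone.
13. Guide goes to the east ledge with Faye.
14. Guide goes back to the west ledge alone.
15. Guide goes to the east ledge with Alma.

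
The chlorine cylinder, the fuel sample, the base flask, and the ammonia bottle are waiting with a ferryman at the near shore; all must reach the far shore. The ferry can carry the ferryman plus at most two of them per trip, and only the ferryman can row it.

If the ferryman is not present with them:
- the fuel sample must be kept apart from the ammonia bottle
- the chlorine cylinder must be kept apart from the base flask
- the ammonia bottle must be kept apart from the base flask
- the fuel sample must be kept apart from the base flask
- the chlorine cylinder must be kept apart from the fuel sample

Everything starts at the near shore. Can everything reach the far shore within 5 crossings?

Yes

Yes — this plan uses 5 crossings (≤ 5):
1. Ferryman goes to the far shore with the base flask and the fuel sample.  [the near shore: the ammonia bottle, the chlorine cylinder | the far shore: the base flask, the fuel sample]
2. Ferryman goes back to the near shore with the fuel sample.  [the near shore: the ammonia bottle, the chlorine cylinder, the fuel sample | the far shore: the base flask]
3. Ferryman goes to the far shore with the ammonia bottle and the chlorine cylinder.  [the near shore: the fuel sample | the far shore: the ammonia bottle, the base flask, the chlorine cylinder]
4. Ferryman goes back to the near shore with the base flask.  [the near shore: the base flask, the fuel sample | the far shore: the ammonia bottle, the chlorine cylinder]
5. Ferryman goes to the far shore with the base flask and the fuel sample.  [the near shore: — | the far shore: the ammonia bottle, the base flask, the chlorine cylinder, the fuel sample]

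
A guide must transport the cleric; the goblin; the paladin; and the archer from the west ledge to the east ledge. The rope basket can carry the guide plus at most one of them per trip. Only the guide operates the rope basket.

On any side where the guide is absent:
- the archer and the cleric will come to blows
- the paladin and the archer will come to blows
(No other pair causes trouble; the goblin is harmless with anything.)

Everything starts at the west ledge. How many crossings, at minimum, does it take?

Counting alone: the guide can take at most 1 across per trip to the east ledge, so moving all 4 needs at least 4 loaded trips out, with a return between consecutive ones — at least 7 crossings.
The safety rule pushes this higher. Following every safe sequence of crossings, the most of the 4 that can be at the east ledge as the rope basket arrives there on crossing 7 is 3 — never all 4.
So no plan with fewer than 9 crossings exists, and this one achieves 9:
1. Guide goes to the east ledge with the archer.
2. Guide goes back to the west ledge alone.
3. Guide goes to the east ledge with the cleric.
4. Guide goes back to the west ledge with the archer.
5. Guide goes to the east ledge with the paladin.
6. Guide goes back to the west ledge alone.
7. Guide goes to the east ledge with the goblin.
8. Guide goes back to the west ledge alone.
9. Guide goes to the east ledge with the archer.

9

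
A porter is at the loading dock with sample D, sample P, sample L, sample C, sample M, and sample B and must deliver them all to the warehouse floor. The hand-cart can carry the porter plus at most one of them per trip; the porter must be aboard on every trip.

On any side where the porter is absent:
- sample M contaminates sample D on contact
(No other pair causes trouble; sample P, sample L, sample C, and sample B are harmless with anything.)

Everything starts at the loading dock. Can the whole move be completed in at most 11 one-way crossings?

Yes — this plan uses 11 crossings (≤ 11):
1. Porter goes to the warehouse floor with sample D.  [the loading dock: sample B, sample C, sample L, sample M, sample P | the warehouse floor: sample D]
2. Porter goes back to the loading dock alone.  [the loading dock: sample B, sample C, sample L, sample M, sample P | the warehouse floor: sample D]
3. Porter goes to the warehouse floor with sample P.  [the loading dock: sample B, sample C, sample L, sample M | the warehouse floor: sample D, sample P]
4. Porter goes back to the loading dock alone.  [the loading dock: sample B, sample C, sample L, sample M | the warehouse floor: sample D, sample P]
5. Porter goes to the warehouse floor with sample L.  [the loading dock: sample B, sample C, sample M | the warehouse floor: sample D, sample L, sample P]
6. Porter goes back to the loading dock alone.  [the loading dock: sample B, sample C, sample M | the warehouse floor: sample D, sample L, sample P]
7. Porter goes to the warehouse floor with sample C.  [the loading dock: sample B, sample M | the warehouse floor: sample C, sample D, sample L, sample P]
8. Porter goes back to the loading dock alone.  [the loading dock: sample B, sample M | the warehouse floor: sample C, sample D, sample L, sample P]
9. Porter goes to the warehouse floor with sample B.  [the loading dock: sample M | the warehouse floor: sample B, sample C, sample D, sample L, sample P]
10. Porter goes back to the loading dock alone.  [the loading dock: sample M | the warehouse floor: sample B, sample C, sample D, sample L, sample P]
11. Porter goes to the warehouse floor with sample M.  [the loading dock: — | the warehouse floor: sample B, sample C, sample D, sample L, sample M, sample P]

Yes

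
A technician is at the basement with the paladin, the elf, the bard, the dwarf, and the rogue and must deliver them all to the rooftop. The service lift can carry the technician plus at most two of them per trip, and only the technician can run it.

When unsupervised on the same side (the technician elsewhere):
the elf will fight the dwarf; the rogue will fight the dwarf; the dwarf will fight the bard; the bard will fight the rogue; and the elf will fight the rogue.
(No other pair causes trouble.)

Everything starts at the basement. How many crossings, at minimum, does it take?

7

Counting alone: the technician can take at most 2 across per trip to the rooftop, so moving all 5 needs at least 3 loaded trips out, with a return between consecutive ones — at least 5 crossings.
The safety rule pushes this higher. Following every safe sequence of crossings, the most of the 5 that can be at the rooftop as the service lift arrives there on crossing 5 is 4 — never all 5.
So no plan with fewer than 7 crossings exists, and this one achieves 7:
1. Technician goes to the rooftop with the dwarf and the rogue.
2. Technician goes back to the basement with the dwarf.
3. Technician goes to the rooftop with the dwarf and the paladin.
4. Technician goes back to the basement with the dwarf.
5. Technician goes to the rooftop with the bard and the elf.
6. Technician goes back to the basement with the rogue.
7. Technician goes to the rooftop with the dwarf and the rogue.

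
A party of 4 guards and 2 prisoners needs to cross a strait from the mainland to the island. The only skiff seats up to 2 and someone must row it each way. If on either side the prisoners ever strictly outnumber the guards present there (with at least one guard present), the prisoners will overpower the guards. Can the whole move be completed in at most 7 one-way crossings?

No

Counting alone: each trip to the island takes at most 2 across and each return brings at least 1 back, so after t trips out (and t−1 returns) at most 2t − (t−1) of the 6 are across; that first reaches 6 at t = 5, so at least 9 crossings are needed.
Since 7 < 9, 7 crossings cannot be enough. (The shortest complete plan in fact takes 9:)
1. 2 prisoners → the island.  (the mainland: 4G 0P; the island: 0G 2P)
2. 1 prisoner ← the mainland.  (the mainland: 4G 1P; the island: 0G 1P)
3. 2 guards → the island.  (the mainland: 2G 1P; the island: 2G 1P)
4. 1 prisoner ← the mainland.  (the mainland: 2G 2P; the island: 2G 0P)
5. 2 prisoners → the island.  (the mainland: 2G 0P; the island: 2G 2P)
6. 1 prisoner ← the mainland.  (the mainland: 2G 1P; the island: 2G 1P)
7. 1 guard and 1 prisoner → the island.  (the mainland: 1G 0P; the island: 3G 2P)
8. 1 prisoner ← the mainland.  (the mainland: 1G 1P; the island: 3G 1P)
9. 1 guard and 1 prisoner → the island.  (the mainland: 0G 0P; the island: 4G 2P)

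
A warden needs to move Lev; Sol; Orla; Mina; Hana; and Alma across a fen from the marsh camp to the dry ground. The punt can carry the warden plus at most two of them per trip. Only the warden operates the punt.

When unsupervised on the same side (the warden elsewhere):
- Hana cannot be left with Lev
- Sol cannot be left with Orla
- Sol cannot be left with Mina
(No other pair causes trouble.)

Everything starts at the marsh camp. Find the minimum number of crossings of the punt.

Counting alone: the warden can take at most 2 across per trip to the dry ground, so moving all 6 needs at least 3 loaded trips out, with a return between consecutive ones — at least 5 crossings.
The safety rule pushes this higher. Following every safe sequence of crossings, the most of the 6 that can be at the dry ground as the punt arrives there on crossing 5 is 5 — never all 6.
So no plan with fewer than 7 crossings exists, and this one achieves 7:
1. Warden goes to the dry ground with Lev and Sol.
2. Warden goes back to the marsh camp alone.
3. Warden goes to the dry ground with Orla.
4. Warden goes back to the marsh camp with Sol.
5. Warden goes to the dry ground with Alma and Mina.
6. Warden goes back to the marsh camp alone.
7. Warden goes to the dry ground with Hana and Sol.

7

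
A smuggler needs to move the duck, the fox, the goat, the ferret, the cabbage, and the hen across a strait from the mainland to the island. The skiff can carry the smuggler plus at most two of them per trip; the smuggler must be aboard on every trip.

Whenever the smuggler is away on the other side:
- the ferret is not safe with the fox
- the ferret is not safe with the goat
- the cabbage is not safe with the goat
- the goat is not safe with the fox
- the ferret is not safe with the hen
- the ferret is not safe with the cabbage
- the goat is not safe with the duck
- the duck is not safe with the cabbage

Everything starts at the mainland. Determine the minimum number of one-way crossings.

impossible

Whatever the first load, the items left behind include a forbidden pair without the smuggler. No opening move is safe, so no plan exists.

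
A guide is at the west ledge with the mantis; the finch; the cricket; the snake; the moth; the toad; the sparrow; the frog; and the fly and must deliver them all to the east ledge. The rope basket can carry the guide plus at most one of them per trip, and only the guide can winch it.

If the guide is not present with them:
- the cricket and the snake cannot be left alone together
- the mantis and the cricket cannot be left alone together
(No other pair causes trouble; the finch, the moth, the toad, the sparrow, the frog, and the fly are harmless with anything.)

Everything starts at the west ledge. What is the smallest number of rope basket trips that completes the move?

19

Counting alone: the guide can take at most 1 across per trip to the east ledge, so moving all 9 needs at least 9 loaded trips out, with a return between consecutive ones — at least 17 crossings.
The safety rule pushes this higher. Following every safe sequence of crossings, the most of the 9 that can be at the east ledge as the rope basket arrives there on crossing 17 is 8 — never all 9.
So no plan with fewer than 19 crossings exists, and this one achieves 19:
1. Guide goes to the east ledge with the cricket.  [the west ledge: the finch, the fly, the frog, the mantis, the moth, the snake, the sparrow, the toad | the east ledge: the cricket]
2. Guide goes back to the west ledge alone.  [the west ledge: the finch, the fly, the frog, the mantis, the moth, the snake, the sparrow, the toad | the east ledge: the cricket]
3. Guide goes to the east ledge with the mantis.  [the west ledge: the finch, the fly, the frog, the moth, the snake, the sparrow, the toad | the east ledge: the cricket, the mantis]
4. Guide goes back to the west ledge with the cricket.  [the west ledge: the cricket, the finch, the fly, the frog, the moth, the snake, the sparrow, the toad | the east ledge: the mantis]
5. Guide goes to the east ledge with the snake.  [the west ledge: the cricket, the finch, the fly, the frog, the moth, the sparrow, the toad | the east ledge: the mantis, the snake]
6. Guide goes back to the west ledge alone.  [the west ledge: the cricket, the finch, the fly, the frog, the moth, the sparrow, the toad | the east ledge: the mantis, the snake]
7. Guide goes to the east ledge with the finch.  [the west ledge: the cricket, the fly, the frog, the moth, the sparrow, the toad | the east ledge: the finch, the mantis, the snake]
8. Guide goes back to the west ledge alone.  [the west ledge: the cricket, the fly, the frog, the moth, the sparrow, the toad | the east ledge: the finch, the mantis, the snake]
9. Guide goes to the east ledge with the moth.  [the west ledge: the cricket, the fly, the frog, the sparrow, the toad | the east ledge: the finch, the mantis, the moth, the snake]
10. Guide goes back to the west ledge alone.  [the west ledge: the cricket, the fly, the frog, the sparrow, the toad | the east ledge: the finch, the mantis, the moth, the snake]
11. Guide goes to the east ledge with the toad.  [the west ledge: the cricket, the fly, the frog, the sparrow | the east ledge: the finch, the mantis, the moth, the snake, the toad]
12. Guide goes back to the west ledge alone.  [the west ledge: the cricket, the fly, the frog, the sparrow | the east ledge: the finch, the mantis, the moth, the snake, the toad]
13. Guide goes to the east ledge with the sparrow.  [the west ledge: the cricket, the fly, the frog | the east ledge: the finch, the mantis, the moth, the snake, the sparrow, the toad]
14. Guide goes back to the west ledge alone.  [the west ledge: the cricket, the fly, the frog | the east ledge: the finch, the mantis, the moth, the snake, the sparrow, the toad]
15. Guide goes to the east ledge with the frog.  [the west ledge: the cricket, the fly | the east ledge: the finch, the frog, the mantis, the moth, the snake, the sparrow, the toad]
16. Guide goes back to the west ledge alone.  [the west ledge: the cricket, the fly | the east ledge: the finch, the frog, the mantis, the moth, the snake, the sparrow, the toad]
17. Guide goes to the east ledge with the fly.  [the west ledge: the cricket | the east ledge: the finch, the fly, the frog, the mantis, the moth, the snake, the sparrow, the toad]
18. Guide goes back to the west ledge alone.  [the west ledge: the cricket | the east ledge: the finch, the fly, the frog, the mantis, the moth, the snake, the sparrow, the toad]
19. Guide goes to the east ledge with the cricket.  [the west ledge: — | the east ledge: the cricket, the finch, the fly, the frog, the mantis, the moth, the snake, the sparrow, the toad]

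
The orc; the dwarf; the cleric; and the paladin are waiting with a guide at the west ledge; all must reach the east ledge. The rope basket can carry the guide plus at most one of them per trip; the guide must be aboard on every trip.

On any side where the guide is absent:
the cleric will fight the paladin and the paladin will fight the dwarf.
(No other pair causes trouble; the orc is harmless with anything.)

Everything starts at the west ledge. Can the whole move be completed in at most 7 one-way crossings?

Counting alone: the guide can take at most 1 across per trip to the east ledge, so moving all 4 needs at least 4 loaded trips out, with a return between consecutive ones — at least 7 crossings.
The safety rule pushes this higher. Following every safe sequence of crossings, the most of the 4 that can be at the east ledge as the rope basket arrives there on crossing 7 is 3 — never all 4.
So the move cannot be finished within 7 crossings. (The shortest complete plan takes 9:)
1. Guide goes to the east ledge with the paladin.  [the west ledge: the cleric, the dwarf, the orc | the east ledge: the paladin]
2. Guide goes back to the west ledge alone.  [the west ledge: the cleric, the dwarf, the orc | the east ledge: the paladin]
3. Guide goes to the east ledge with the orc.  [the west ledge: the cleric, the dwarf | the east ledge: the orc, the paladin]
4. Guide goes back to the west ledge alone.  [the west ledge: the cleric, the dwarf | the east ledge: the orc, the paladin]
5. Guide goes to the east ledge with the dwarf.  [the west ledge: the cleric | the east ledge: the dwarf, the orc, the paladin]
6. Guide goes back to the west ledge with the paladin.  [the west ledge: the cleric, the paladin | the east ledge: the dwarf, the orc]
7. Guide goes to the east ledge with the cleric.  [the west ledge: the paladin | the east ledge: the cleric, the dwarf, the orc]
8. Guide goes back to the west ledge alone.  [the west ledge: the paladin | the east ledge: the cleric, the dwarf, the orc]
9. Guide goes to the east ledge with the paladin.  [the west ledge: — | the east ledge: the cleric, the dwarf, the orc, the paladin]

No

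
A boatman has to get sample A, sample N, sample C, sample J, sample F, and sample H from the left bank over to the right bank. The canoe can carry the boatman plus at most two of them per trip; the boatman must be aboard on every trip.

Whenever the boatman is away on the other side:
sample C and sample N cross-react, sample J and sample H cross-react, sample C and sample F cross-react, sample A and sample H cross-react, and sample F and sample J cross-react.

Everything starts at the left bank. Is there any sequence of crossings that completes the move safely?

No

Whatever the first load, the items left behind include a forbidden pair without the boatman. No opening move is safe, so no plan exists.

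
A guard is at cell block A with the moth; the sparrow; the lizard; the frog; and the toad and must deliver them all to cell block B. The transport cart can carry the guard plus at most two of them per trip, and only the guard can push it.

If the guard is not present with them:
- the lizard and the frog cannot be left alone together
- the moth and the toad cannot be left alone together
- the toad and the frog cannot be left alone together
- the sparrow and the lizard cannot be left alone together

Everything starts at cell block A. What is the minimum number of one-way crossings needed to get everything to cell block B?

7

Counting alone: the guard can take at most 2 across per trip to cell block B, so moving all 5 needs at least 3 loaded trips out, with a return between consecutive ones — at least 5 crossings.
The safety rule pushes this higher. Following every safe sequence of crossings, the most of the 5 that can be at cell block B as the transport cart arrives there on crossing 5 is 4 — never all 5.
So no plan with fewer than 7 crossings exists, and this one achieves 7:
1. Guard goes to cell block B with the lizard and the toad.  [cell block A: the frog, the moth, the sparrow | cell block B: the lizard, the toad]
2. Guard goes back to cell block A alone.  [cell block A: the frog, the moth, the sparrow | cell block B: the lizard, the toad]
3. Guard goes to cell block B with the moth.  [cell block A: the frog, the sparrow | cell block B: the lizard, the moth, the toad]
4. Guard goes back to cell block A with the toad.  [cell block A: the frog, the sparrow, the toad | cell block B: the lizard, the moth]
5. Guard goes to cell block B with the frog and the sparrow.  [cell block A: the toad | cell block B: the frog, the lizard, the moth, the sparrow]
6. Guard goes back to cell block A with the lizard.  [cell block A: the lizard, the toad | cell block B: the frog, the moth, the sparrow]
7. Guard goes to cell block B with the lizard and the toad.  [cell block A: — | cell block B: the frog, the lizard, the moth, the sparrow, the toad]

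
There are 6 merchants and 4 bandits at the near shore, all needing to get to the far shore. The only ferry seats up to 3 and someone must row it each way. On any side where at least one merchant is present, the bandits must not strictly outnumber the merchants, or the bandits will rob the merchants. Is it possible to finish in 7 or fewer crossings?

No

Counting alone: each trip to the far shore takes at most 3 across and each return brings at least 1 back, so after t trips out (and t−1 returns) at most 3t − (t−1) of the 10 are across; that first reaches 10 at t = 5, so at least 9 crossings are needed.
Since 7 < 9, 7 crossings cannot be enough. (The shortest complete plan in fact takes 9:)
1. 2 bandits → the far shore.  (the near shore: 6M 2B; the far shore: 0M 2B)
2. 1 bandit ← the near shore.  (the near shore: 6M 3B; the far shore: 0M 1B)
3. 3 bandits → the far shore.  (the near shore: 6M 0B; the far shore: 0M 4B)
4. 1 bandit ← the near shore.  (the near shore: 6M 1B; the far shore: 0M 3B)
5. 3 merchants → the far shore.  (the near shore: 3M 1B; the far shore: 3M 3B)
6. 1 bandit ← the near shore.  (the near shore: 3M 2B; the far shore: 3M 2B)
7. 1 merchant and 2 bandits → the far shore.  (the near shore: 2M 0B; the far shore: 4M 4B)
8. 1 bandit ← the near shore.  (the near shore: 2M 1B; the far shore: 4M 3B)
9. 2 merchants and 1 bandit → the far shore.  (the near shore: 0M 0B; the far shore: 6M 4B)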